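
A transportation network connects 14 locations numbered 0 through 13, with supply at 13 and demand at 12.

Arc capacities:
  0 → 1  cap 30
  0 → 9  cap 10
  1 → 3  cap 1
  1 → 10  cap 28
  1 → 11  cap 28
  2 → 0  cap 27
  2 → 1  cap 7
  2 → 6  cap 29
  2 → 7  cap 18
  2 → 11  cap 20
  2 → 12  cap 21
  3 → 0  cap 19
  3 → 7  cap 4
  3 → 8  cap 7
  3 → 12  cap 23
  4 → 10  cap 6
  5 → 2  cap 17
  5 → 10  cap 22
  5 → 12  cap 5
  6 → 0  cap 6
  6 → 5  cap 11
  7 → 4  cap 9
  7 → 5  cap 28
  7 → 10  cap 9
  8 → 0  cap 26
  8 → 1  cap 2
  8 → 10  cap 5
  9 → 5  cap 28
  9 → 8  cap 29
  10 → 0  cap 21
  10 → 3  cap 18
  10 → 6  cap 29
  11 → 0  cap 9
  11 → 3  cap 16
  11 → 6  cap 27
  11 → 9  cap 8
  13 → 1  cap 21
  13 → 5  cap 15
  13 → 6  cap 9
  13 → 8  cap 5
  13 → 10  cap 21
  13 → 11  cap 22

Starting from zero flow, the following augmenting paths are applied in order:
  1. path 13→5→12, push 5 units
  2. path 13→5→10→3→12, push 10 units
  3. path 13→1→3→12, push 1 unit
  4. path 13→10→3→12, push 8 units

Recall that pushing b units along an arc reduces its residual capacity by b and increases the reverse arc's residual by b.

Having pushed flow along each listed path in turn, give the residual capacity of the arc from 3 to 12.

Residual capacity of (3,12): 4

after path 1 (13→5→12, push 5): res(3,12)=23
after path 2 (13→5→10→3→12, push 10): res(3,12)=13
after path 3 (13→1→3→12, push 1): res(3,12)=12
after path 4 (13→10→3→12, push 8): res(3,12)=4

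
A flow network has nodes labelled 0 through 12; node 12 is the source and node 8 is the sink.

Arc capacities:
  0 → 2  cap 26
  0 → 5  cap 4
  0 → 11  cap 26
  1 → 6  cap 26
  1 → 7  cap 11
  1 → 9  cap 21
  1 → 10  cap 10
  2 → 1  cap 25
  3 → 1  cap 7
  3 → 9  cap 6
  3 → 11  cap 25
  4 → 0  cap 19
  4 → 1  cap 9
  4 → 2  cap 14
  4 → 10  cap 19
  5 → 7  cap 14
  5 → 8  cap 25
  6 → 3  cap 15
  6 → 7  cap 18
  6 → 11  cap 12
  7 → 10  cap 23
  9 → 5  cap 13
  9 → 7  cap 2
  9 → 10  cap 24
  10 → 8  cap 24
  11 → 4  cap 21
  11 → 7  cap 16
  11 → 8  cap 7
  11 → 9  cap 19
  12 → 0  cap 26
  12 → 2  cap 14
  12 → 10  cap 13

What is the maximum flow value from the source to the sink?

Maximum flow value: 48

augment #1: 12→10→8 bottleneck 13, total now 13
augment #2: 12→0→5→8 bottleneck 4, total now 17
augment #3: 12→0→11→8 bottleneck 7, total now 24
augment #4: 12→2→1→10→8 bottleneck 10, total now 34
augment #5: 12→0→11→4→10→8 bottleneck 1, total now 35
augment #6: 12→0→11→9→5→8 bottleneck 13, total now 48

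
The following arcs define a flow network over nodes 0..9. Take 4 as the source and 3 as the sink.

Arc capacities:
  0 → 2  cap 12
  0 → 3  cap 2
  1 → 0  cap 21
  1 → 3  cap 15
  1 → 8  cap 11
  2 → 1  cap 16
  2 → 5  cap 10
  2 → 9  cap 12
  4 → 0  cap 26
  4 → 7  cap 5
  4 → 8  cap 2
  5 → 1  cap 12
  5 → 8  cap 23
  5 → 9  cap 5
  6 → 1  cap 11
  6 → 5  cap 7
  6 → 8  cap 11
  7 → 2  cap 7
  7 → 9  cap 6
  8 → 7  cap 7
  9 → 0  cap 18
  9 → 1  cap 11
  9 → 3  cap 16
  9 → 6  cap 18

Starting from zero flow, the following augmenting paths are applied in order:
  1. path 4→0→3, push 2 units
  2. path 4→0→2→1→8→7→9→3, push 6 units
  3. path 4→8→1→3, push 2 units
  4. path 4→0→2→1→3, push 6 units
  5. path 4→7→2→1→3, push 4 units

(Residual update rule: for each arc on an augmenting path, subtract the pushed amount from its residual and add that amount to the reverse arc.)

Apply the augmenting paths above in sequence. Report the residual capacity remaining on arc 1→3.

after path 1 (4→0→3, push 2): res(1,3)=15
after path 2 (4→0→2→1→8→7→9→3, push 6): res(1,3)=15
after path 3 (4→8→1→3, push 2): res(1,3)=13
after path 4 (4→0→2→1→3, push 6): res(1,3)=7
after path 5 (4→7→2→1→3, push 4): res(1,3)=3

Residual capacity of (1,3): 3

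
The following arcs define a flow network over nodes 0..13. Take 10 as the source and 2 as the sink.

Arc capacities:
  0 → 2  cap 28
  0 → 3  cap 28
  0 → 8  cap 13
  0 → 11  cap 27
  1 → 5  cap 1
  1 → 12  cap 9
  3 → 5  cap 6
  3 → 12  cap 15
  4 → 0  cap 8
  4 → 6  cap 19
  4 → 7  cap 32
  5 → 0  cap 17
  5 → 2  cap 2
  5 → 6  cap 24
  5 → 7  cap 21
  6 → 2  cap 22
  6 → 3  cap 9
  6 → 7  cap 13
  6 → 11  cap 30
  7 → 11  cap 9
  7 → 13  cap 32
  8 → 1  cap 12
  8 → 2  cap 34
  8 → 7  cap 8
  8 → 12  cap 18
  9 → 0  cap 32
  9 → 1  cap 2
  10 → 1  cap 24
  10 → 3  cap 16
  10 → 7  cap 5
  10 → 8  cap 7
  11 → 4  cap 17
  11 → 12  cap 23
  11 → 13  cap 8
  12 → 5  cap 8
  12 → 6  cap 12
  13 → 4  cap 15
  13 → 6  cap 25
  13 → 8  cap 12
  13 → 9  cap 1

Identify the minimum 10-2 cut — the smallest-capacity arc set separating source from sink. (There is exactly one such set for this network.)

Min-cut arcs: {(1,5), (1,12), (10,3), (10,7), (10,8)} (total capacity 38)

augment #1: 10→8→2 push 7
augment #2: 10→1→5→2 push 1
augment #3: 10→3→5→2 push 1
augment #4: 10→1→12→6→2 push 9
augment #5: 10→3→5→0→2 push 5
augment #6: 10→3→12→6→2 push 3
augment #7: 10→7→13→6→2 push 5
augment #8: 10→3→12→5→0→2 push 7
max flow = 38; residual-reachable set from 10 gives S-side
cut edges (S→T): {(1,5), (1,12), (10,3), (10,7), (10,8)} total cap 38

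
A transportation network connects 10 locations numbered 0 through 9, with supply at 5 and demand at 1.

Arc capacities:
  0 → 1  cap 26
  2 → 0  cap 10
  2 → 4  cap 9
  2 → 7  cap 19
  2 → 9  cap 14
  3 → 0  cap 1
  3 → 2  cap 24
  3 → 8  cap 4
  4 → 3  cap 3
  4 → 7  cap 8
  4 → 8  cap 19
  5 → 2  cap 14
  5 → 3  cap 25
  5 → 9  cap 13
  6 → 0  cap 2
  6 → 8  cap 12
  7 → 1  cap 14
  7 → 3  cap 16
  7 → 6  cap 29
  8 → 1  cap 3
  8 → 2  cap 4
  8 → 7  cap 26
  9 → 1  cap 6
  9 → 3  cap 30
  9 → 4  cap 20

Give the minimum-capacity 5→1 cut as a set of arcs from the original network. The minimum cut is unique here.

Min-cut arcs: {(2,0), (3,0), (6,0), (7,1), (8,1), (9,1)} (total capacity 36)

augment #1: 5→9→1 push 6
augment #2: 5→2→0→1 push 10
augment #3: 5→2→7→1 push 4
augment #4: 5→3→0→1 push 1
augment #5: 5→3→8→1 push 3
augment #6: 5→3→2→7→1 push 10
augment #7: 5→3→2→7→6→0→1 push 2
max flow = 36; residual-reachable set from 5 gives S-side
cut edges (S→T): {(2,0), (3,0), (6,0), (7,1), (8,1), (9,1)} total cap 36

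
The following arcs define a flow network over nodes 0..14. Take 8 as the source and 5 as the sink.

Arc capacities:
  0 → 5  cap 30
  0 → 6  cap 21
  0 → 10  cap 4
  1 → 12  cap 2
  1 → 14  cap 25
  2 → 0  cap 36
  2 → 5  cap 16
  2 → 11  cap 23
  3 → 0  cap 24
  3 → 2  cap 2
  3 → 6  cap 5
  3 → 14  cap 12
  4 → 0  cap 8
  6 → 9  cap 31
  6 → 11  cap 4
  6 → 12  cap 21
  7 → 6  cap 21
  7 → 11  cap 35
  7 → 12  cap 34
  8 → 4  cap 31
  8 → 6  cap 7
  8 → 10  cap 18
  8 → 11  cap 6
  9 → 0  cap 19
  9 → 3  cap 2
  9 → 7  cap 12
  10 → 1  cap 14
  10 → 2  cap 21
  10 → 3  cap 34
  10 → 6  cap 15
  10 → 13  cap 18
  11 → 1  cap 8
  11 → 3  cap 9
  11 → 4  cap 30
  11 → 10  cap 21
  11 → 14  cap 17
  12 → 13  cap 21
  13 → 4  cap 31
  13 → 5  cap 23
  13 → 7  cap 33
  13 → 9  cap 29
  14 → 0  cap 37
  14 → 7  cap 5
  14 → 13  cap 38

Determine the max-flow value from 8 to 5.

Maximum flow value: 39

augment #1: 8→4→0→5 bottleneck 8, total now 8
augment #2: 8→10→2→5 bottleneck 16, total now 24
augment #3: 8→10→13→5 bottleneck 2, total now 26
augment #4: 8→6→9→0→5 bottleneck 7, total now 33
augment #5: 8→11→3→0→5 bottleneck 6, total now 39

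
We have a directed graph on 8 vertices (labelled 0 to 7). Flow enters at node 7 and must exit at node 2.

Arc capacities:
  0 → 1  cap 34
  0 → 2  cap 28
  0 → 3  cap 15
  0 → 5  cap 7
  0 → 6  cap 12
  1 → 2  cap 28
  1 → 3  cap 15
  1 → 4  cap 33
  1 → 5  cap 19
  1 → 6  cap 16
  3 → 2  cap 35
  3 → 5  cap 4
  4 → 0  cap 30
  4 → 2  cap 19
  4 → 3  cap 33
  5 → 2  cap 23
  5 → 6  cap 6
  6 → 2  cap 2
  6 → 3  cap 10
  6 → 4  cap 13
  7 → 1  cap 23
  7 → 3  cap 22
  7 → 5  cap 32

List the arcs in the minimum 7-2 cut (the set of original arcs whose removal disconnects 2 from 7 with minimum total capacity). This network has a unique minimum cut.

Min-cut arcs: {(5,2), (5,6), (7,1), (7,3)} (total capacity 74)

augment #1: 7→1→2 push 23
augment #2: 7→3→2 push 22
augment #3: 7→5→2 push 23
augment #4: 7→5→6→2 push 2
augment #5: 7→5→6→3→2 push 4
max flow = 74; residual-reachable set from 7 gives S-side
cut edges (S→T): {(5,2), (5,6), (7,1), (7,3)} total cap 74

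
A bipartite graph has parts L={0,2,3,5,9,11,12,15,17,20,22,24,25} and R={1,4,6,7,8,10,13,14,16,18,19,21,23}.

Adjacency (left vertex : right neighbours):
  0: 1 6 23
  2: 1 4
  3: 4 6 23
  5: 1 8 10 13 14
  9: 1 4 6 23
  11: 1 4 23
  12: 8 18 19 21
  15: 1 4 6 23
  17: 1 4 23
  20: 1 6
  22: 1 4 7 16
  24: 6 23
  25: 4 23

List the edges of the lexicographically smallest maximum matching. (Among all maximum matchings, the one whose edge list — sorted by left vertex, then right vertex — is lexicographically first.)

Lex-smallest maximum matching: {(0,1), (2,4), (3,6), (5,8), (9,23), (12,18), (22,7)}

|M| = 7 (so the lex-smallest maximum matching has 7 edges)
process left vertices in ascending order; for each, take the smallest-labelled available neighbour that still permits 7 edges overall, or leave it unmatched if none does
lex-smallest matching: {0-1, 2-4, 3-6, 5-8, 9-23, 12-18, 22-7}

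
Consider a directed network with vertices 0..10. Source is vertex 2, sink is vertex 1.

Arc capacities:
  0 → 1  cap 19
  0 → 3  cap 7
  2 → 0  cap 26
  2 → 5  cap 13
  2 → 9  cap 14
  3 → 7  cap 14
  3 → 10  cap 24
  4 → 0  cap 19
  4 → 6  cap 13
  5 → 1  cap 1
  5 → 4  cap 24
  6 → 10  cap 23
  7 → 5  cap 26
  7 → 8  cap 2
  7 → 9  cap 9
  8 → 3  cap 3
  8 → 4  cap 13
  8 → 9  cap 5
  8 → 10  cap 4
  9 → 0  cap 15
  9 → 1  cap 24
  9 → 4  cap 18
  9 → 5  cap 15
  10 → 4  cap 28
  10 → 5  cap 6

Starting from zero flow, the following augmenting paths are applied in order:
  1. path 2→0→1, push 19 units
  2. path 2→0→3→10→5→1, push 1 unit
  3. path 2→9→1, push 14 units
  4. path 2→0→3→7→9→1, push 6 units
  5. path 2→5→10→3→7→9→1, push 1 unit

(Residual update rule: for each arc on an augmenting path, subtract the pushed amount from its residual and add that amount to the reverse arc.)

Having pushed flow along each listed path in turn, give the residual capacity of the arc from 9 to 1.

after path 1 (2→0→1, push 19): res(9,1)=24
after path 2 (2→0→3→10→5→1, push 1): res(9,1)=24
after path 3 (2→9→1, push 14): res(9,1)=10
after path 4 (2→0→3→7→9→1, push 6): res(9,1)=4
after path 5 (2→5→10→3→7→9→1, push 1): res(9,1)=3

Residual capacity of (9,1): 3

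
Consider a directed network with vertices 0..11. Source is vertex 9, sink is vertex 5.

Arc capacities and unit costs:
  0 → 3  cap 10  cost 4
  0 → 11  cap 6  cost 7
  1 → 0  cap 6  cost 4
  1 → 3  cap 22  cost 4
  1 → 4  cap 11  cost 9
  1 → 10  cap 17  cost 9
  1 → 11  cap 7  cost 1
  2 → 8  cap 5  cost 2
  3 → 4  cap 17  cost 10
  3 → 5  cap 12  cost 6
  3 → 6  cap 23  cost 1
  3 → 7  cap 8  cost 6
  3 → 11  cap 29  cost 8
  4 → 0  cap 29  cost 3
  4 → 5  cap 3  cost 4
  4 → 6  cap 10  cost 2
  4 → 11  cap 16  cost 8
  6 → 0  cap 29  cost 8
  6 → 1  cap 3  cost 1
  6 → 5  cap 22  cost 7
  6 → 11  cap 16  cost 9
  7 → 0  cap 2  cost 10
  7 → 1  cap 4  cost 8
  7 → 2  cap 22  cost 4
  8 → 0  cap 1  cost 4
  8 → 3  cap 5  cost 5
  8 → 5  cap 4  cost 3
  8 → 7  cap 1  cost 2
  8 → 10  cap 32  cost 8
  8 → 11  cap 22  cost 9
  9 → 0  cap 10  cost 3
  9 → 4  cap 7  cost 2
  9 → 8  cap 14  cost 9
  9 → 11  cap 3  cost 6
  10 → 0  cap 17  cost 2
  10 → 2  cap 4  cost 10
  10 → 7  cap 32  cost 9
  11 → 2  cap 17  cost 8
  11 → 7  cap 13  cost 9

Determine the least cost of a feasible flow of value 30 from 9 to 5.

Minimum cost for 30 units: 482

shortest-cost path #1: 9→4→5 push 3 @ unit cost 6 (adds 18)
shortest-cost path #2: 9→4→6→5 push 4 @ unit cost 11 (adds 44)
shortest-cost path #3: 9→8→5 push 4 @ unit cost 12 (adds 48)
shortest-cost path #4: 9→0→3→5 push 10 @ unit cost 13 (adds 130)
shortest-cost path #5: 9→8→3→5 push 2 @ unit cost 20 (adds 40)
shortest-cost path #6: 9→8→3→6→5 push 3 @ unit cost 22 (adds 66)
shortest-cost path #7: 9→8→7→1→3→6→5 push 1 @ unit cost 31 (adds 31)
shortest-cost path #8: 9→11→7→1→3→6→5 push 3 @ unit cost 35 (adds 105)
total cost = 482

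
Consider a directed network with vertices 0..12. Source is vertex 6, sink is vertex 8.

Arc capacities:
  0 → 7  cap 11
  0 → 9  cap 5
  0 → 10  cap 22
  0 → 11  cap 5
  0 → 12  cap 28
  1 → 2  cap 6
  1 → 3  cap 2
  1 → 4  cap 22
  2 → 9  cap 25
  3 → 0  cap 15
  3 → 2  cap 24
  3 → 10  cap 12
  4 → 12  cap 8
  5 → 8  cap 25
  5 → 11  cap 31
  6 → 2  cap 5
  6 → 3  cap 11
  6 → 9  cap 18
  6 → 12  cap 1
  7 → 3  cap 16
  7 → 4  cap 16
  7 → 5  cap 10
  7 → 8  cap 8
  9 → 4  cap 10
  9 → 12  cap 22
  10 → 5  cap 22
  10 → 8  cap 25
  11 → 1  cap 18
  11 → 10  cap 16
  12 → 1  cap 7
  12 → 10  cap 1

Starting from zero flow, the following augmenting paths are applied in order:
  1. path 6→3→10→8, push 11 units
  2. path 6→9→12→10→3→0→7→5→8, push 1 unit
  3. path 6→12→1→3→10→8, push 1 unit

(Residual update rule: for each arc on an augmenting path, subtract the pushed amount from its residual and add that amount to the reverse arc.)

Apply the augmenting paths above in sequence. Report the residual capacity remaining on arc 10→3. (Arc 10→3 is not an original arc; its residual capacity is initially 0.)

Residual capacity of (10,3): 11

after path 1 (6→3→10→8, push 11): res(10,3)=11
after path 2 (6→9→12→10→3→0→7→5→8, push 1): res(10,3)=10
after path 3 (6→12→1→3→10→8, push 1): res(10,3)=11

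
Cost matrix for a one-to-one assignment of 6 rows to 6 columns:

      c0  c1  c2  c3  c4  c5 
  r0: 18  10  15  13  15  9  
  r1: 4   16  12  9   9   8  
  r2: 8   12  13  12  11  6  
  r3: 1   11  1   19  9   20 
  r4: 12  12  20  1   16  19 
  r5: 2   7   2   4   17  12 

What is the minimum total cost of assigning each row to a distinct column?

Minimum assignment cost: 29

one of 2 optimal assignments: row0→col1 (cost 10), row1→col4 (cost 9), row2→col5 (cost 6), row3→col0 (cost 1), row4→col3 (cost 1), row5→col2 (cost 2)
total = 10 + 9 + 6 + 1 + 1 + 2 = 29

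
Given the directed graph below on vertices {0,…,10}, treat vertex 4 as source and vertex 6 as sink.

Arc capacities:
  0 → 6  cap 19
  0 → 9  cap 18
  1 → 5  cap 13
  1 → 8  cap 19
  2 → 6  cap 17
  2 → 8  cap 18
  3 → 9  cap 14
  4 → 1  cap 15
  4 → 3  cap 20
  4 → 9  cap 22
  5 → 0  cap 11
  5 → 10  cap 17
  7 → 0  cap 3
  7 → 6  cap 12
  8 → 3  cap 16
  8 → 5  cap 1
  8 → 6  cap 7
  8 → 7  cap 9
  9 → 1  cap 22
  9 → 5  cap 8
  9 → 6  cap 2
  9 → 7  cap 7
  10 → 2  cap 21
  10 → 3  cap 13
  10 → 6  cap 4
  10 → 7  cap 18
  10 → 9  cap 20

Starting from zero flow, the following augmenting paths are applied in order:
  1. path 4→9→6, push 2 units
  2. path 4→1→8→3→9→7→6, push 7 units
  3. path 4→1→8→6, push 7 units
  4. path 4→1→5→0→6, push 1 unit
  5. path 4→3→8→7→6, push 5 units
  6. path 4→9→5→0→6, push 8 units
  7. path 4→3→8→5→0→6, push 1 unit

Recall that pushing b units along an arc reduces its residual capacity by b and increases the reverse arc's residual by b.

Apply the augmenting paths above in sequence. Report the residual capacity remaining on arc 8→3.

after path 1 (4→9→6, push 2): res(8,3)=16
after path 2 (4→1→8→3→9→7→6, push 7): res(8,3)=9
after path 3 (4→1→8→6, push 7): res(8,3)=9
after path 4 (4→1→5→0→6, push 1): res(8,3)=9
after path 5 (4→3→8→7→6, push 5): res(8,3)=14
after path 6 (4→9→5→0→6, push 8): res(8,3)=14
after path 7 (4→3→8→5→0→6, push 1): res(8,3)=15

Residual capacity of (8,3): 15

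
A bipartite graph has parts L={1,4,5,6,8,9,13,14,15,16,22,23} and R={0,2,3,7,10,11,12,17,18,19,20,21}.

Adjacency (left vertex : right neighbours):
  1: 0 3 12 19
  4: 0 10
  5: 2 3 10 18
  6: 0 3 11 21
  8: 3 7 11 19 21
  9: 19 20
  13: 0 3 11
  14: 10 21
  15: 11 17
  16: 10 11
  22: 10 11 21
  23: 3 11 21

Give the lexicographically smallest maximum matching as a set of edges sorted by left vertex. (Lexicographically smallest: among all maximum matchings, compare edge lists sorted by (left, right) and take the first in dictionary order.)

|M| = 10 (so the lex-smallest maximum matching has 10 edges)
process left vertices in ascending order; for each, take the smallest-labelled available neighbour that still permits 10 edges overall, or leave it unmatched if none does
lex-smallest matching: {1-12, 4-0, 5-2, 6-3, 8-7, 9-19, 13-11, 14-10, 15-17, 22-21}

Lex-smallest maximum matching: {(1,12), (4,0), (5,2), (6,3), (8,7), (9,19), (13,11), (14,10), (15,17), (22,21)}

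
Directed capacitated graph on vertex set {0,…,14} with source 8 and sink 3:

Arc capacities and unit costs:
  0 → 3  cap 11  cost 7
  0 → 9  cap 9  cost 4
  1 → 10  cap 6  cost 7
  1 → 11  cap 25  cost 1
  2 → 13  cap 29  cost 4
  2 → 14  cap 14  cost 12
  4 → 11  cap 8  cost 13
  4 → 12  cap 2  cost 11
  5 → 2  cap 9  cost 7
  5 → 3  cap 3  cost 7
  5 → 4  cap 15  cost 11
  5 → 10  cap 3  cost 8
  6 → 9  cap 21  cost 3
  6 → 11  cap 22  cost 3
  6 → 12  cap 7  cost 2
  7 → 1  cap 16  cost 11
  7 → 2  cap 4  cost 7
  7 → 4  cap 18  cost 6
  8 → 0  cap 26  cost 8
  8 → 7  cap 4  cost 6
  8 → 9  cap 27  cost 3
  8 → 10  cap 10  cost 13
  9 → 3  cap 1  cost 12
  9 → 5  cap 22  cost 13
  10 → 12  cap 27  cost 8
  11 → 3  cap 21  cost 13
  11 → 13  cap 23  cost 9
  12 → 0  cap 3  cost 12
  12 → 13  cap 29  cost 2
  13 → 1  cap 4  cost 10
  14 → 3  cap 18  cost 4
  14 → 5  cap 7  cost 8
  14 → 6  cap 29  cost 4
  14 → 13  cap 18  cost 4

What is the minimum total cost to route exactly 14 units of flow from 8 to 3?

Minimum cost for 14 units: 226

shortest-cost path #1: 8→9→3 push 1 @ unit cost 15 (adds 15)
shortest-cost path #2: 8→0→3 push 11 @ unit cost 15 (adds 165)
shortest-cost path #3: 8→9→5→3 push 2 @ unit cost 23 (adds 46)
total cost = 226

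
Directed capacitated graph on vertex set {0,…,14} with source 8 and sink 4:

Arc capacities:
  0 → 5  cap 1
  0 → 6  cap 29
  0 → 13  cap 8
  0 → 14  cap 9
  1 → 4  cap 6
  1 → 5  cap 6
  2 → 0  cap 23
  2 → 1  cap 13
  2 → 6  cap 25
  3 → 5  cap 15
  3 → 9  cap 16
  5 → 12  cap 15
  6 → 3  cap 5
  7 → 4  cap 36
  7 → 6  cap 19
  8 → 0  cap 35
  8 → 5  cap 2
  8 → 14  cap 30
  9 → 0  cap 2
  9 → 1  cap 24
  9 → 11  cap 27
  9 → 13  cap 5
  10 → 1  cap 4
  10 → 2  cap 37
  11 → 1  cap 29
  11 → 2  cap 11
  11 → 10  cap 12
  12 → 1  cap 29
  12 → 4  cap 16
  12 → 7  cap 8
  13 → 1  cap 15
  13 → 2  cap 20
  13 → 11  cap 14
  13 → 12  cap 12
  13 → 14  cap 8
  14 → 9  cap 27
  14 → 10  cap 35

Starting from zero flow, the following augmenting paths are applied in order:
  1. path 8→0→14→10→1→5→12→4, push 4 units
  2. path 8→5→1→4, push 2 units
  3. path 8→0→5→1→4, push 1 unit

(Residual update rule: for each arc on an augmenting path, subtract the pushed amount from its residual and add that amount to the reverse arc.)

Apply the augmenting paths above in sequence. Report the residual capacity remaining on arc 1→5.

Residual capacity of (1,5): 5

after path 1 (8→0→14→10→1→5→12→4, push 4): res(1,5)=2
after path 2 (8→5→1→4, push 2): res(1,5)=4
after path 3 (8→0→5→1→4, push 1): res(1,5)=5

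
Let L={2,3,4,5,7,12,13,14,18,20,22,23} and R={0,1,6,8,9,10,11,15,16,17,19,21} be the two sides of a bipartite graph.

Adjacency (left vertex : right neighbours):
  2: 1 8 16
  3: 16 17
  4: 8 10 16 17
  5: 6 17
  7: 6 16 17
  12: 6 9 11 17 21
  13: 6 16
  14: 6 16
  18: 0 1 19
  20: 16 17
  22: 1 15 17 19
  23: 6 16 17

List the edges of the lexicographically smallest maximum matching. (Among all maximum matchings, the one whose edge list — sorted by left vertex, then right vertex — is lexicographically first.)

|M| = 8 (so the lex-smallest maximum matching has 8 edges)
process left vertices in ascending order; for each, take the smallest-labelled available neighbour that still permits 8 edges overall, or leave it unmatched if none does
lex-smallest matching: {2-1, 3-16, 4-8, 5-6, 7-17, 12-9, 18-0, 22-15}

Lex-smallest maximum matching: {(2,1), (3,16), (4,8), (5,6), (7,17), (12,9), (18,0), (22,15)}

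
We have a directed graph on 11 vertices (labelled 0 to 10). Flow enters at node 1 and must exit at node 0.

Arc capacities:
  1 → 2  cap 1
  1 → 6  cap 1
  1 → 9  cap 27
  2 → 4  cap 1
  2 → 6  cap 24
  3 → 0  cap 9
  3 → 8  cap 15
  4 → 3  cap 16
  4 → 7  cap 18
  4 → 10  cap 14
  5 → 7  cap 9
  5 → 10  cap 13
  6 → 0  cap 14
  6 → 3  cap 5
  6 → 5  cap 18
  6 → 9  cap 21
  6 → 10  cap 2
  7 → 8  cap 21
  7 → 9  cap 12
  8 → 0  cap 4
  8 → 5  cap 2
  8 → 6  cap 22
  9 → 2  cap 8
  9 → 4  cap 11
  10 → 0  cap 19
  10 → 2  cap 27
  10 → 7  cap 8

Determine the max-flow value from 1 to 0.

Maximum flow value: 21

augment #1: 1→6→0 bottleneck 1, total now 1
augment #2: 1→2→6→0 bottleneck 1, total now 2
augment #3: 1→9→2→6→0 bottleneck 8, total now 10
augment #4: 1→9→4→3→0 bottleneck 9, total now 19
augment #5: 1→9→4→10→0 bottleneck 2, total now 21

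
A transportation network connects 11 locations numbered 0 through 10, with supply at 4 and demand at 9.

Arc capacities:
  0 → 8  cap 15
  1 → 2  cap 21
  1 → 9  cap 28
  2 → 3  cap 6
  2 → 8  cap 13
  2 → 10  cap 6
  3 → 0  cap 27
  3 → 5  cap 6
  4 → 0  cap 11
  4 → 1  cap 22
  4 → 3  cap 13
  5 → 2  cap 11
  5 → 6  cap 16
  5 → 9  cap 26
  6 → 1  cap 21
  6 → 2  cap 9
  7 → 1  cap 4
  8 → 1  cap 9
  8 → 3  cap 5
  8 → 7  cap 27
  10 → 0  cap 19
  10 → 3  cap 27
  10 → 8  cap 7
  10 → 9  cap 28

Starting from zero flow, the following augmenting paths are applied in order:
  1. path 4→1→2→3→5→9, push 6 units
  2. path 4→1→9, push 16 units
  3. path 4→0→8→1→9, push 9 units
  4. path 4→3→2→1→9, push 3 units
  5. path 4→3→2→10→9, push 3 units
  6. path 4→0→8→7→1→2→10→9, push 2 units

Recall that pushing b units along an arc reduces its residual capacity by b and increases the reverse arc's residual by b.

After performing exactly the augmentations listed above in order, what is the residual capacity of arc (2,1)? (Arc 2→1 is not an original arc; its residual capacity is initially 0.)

Residual capacity of (2,1): 5

after path 1 (4→1→2→3→5→9, push 6): res(2,1)=6
after path 2 (4→1→9, push 16): res(2,1)=6
after path 3 (4→0→8→1→9, push 9): res(2,1)=6
after path 4 (4→3→2→1→9, push 3): res(2,1)=3
after path 5 (4→3→2→10→9, push 3): res(2,1)=3
after path 6 (4→0→8→7→1→2→10→9, push 2): res(2,1)=5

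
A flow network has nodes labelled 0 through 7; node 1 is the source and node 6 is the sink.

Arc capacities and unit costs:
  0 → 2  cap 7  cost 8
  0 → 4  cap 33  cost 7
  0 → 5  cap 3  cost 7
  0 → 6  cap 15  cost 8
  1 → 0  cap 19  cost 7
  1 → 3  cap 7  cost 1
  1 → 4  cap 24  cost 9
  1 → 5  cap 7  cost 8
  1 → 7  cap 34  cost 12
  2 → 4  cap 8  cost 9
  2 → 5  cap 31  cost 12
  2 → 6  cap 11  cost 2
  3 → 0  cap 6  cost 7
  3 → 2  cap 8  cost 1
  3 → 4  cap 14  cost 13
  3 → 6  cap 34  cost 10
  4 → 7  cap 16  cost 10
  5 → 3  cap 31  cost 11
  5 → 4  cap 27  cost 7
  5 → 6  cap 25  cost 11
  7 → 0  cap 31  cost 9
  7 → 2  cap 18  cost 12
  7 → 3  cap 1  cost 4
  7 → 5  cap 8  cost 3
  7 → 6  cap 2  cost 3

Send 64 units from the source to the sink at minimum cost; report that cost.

Minimum cost for 64 units: 1561

shortest-cost path #1: 1→3→2→6 push 7 @ unit cost 4 (adds 28)
shortest-cost path #2: 1→7→6 push 2 @ unit cost 15 (adds 30)
shortest-cost path #3: 1→0→6 push 15 @ unit cost 15 (adds 225)
shortest-cost path #4: 1→0→2→6 push 4 @ unit cost 17 (adds 68)
shortest-cost path #5: 1→5→6 push 7 @ unit cost 19 (adds 133)
shortest-cost path #6: 1→7→3→6 push 1 @ unit cost 26 (adds 26)
shortest-cost path #7: 1→7→5→6 push 8 @ unit cost 26 (adds 208)
shortest-cost path #8: 1→7→2→3→6 push 7 @ unit cost 33 (adds 231)
shortest-cost path #9: 1→7→2→0→5→6 push 3 @ unit cost 34 (adds 102)
shortest-cost path #10: 1→7→2→5→6 push 7 @ unit cost 47 (adds 329)
shortest-cost path #11: 1→7→2→5→3→6 push 1 @ unit cost 57 (adds 57)
shortest-cost path #12: 1→7→0→2→5→3→6 push 2 @ unit cost 62 (adds 124)
total cost = 1561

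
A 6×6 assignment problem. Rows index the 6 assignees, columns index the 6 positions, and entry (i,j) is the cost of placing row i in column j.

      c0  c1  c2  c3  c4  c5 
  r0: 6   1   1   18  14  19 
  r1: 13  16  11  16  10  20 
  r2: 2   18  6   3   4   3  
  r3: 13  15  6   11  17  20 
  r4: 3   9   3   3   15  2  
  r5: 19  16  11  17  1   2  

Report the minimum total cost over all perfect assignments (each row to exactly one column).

Minimum assignment cost: 24

optimal assignment: row0→col1 (cost 1), row1→col4 (cost 10), row2→col0 (cost 2), row3→col2 (cost 6), row4→col3 (cost 3), row5→col5 (cost 2)
total = 1 + 10 + 2 + 6 + 3 + 2 = 24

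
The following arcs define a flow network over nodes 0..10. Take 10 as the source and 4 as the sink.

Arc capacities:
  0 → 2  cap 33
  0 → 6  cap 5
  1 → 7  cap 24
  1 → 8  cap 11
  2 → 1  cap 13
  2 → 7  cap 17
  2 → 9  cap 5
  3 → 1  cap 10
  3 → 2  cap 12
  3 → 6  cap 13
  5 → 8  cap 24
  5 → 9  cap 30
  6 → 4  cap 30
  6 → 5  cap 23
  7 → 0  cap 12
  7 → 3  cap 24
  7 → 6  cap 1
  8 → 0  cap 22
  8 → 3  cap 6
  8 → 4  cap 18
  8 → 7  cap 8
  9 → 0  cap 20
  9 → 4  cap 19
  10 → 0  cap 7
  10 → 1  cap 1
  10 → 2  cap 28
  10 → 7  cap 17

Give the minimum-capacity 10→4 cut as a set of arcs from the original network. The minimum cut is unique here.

augment #1: 10→0→6→4 push 5
augment #2: 10→1→8→4 push 1
augment #3: 10→2→9→4 push 5
augment #4: 10→7→6→4 push 1
augment #5: 10→2→1→8→4 push 10
augment #6: 10→7→3→6→4 push 13
max flow = 35; residual-reachable set from 10 gives S-side
cut edges (S→T): {(0,6), (1,8), (2,9), (3,6), (7,6)} total cap 35

Min-cut arcs: {(0,6), (1,8), (2,9), (3,6), (7,6)} (total capacity 35)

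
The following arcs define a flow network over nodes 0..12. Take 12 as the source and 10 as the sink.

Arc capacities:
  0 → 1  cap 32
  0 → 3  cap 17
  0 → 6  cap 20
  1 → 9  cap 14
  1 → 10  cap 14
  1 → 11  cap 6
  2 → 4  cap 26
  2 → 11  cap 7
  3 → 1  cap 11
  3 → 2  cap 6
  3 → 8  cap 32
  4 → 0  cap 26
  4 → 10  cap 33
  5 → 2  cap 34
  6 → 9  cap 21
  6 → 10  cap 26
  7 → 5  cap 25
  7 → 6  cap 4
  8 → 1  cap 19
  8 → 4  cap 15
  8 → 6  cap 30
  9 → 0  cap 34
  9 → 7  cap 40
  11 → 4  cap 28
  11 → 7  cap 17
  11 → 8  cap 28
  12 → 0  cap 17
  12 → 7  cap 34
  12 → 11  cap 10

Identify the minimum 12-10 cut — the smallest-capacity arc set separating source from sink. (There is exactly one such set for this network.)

augment #1: 12→0→1→10 push 14
augment #2: 12→0→6→10 push 3
augment #3: 12→7→6→10 push 4
augment #4: 12→11→4→10 push 10
augment #5: 12→7→5→2→4→10 push 23
augment #6: 12→7→5→2→4→0→6→10 push 2
max flow = 56; residual-reachable set from 12 gives S-side
cut edges (S→T): {(7,5), (7,6), (12,0), (12,11)} total cap 56

Min-cut arcs: {(7,5), (7,6), (12,0), (12,11)} (total capacity 56)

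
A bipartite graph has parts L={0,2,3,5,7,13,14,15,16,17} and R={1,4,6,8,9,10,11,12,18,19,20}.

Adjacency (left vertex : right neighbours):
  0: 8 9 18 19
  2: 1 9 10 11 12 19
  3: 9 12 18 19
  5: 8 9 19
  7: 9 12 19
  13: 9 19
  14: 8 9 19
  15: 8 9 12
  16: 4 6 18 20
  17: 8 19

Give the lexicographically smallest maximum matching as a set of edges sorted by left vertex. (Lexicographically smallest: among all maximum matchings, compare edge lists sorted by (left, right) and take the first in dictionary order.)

|M| = 7 (so the lex-smallest maximum matching has 7 edges)
process left vertices in ascending order; for each, take the smallest-labelled available neighbour that still permits 7 edges overall, or leave it unmatched if none does
lex-smallest matching: {0-8, 2-1, 3-18, 5-9, 7-12, 13-19, 16-4}

Lex-smallest maximum matching: {(0,8), (2,1), (3,18), (5,9), (7,12), (13,19), (16,4)}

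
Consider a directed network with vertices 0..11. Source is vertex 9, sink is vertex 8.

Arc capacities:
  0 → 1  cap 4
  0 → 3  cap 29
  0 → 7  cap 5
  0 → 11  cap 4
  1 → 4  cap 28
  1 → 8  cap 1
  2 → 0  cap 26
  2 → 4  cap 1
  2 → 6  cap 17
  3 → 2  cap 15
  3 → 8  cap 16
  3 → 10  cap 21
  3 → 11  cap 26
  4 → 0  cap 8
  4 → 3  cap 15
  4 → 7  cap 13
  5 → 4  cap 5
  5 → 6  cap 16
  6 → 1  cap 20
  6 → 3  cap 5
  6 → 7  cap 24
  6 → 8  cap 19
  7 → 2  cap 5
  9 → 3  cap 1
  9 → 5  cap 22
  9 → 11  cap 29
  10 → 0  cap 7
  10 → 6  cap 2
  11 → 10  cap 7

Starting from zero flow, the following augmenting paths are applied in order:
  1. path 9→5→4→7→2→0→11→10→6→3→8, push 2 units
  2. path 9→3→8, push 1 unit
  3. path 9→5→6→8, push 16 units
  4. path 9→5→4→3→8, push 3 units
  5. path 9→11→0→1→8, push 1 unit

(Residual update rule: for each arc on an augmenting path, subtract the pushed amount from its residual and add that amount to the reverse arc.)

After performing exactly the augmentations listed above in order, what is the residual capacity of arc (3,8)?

Residual capacity of (3,8): 10

after path 1 (9→5→4→7→2→0→11→10→6→3→8, push 2): res(3,8)=14
after path 2 (9→3→8, push 1): res(3,8)=13
after path 3 (9→5→6→8, push 16): res(3,8)=13
after path 4 (9→5→4→3→8, push 3): res(3,8)=10
after path 5 (9→11→0→1→8, push 1): res(3,8)=10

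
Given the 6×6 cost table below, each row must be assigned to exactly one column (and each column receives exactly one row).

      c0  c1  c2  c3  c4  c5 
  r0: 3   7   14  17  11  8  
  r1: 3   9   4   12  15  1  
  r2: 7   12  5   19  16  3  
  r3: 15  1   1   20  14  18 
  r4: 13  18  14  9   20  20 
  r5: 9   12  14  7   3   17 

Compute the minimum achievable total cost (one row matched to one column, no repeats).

Minimum assignment cost: 22

optimal assignment: row0→col0 (cost 3), row1→col5 (cost 1), row2→col2 (cost 5), row3→col1 (cost 1), row4→col3 (cost 9), row5→col4 (cost 3)
total = 3 + 1 + 5 + 1 + 9 + 3 = 22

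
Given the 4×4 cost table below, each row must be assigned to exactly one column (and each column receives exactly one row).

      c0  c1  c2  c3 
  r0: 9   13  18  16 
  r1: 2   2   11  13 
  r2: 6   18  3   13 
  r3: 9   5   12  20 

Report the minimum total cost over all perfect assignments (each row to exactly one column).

optimal assignment: row0→col3 (cost 16), row1→col0 (cost 2), row2→col2 (cost 3), row3→col1 (cost 5)
total = 16 + 2 + 3 + 5 = 26

Minimum assignment cost: 26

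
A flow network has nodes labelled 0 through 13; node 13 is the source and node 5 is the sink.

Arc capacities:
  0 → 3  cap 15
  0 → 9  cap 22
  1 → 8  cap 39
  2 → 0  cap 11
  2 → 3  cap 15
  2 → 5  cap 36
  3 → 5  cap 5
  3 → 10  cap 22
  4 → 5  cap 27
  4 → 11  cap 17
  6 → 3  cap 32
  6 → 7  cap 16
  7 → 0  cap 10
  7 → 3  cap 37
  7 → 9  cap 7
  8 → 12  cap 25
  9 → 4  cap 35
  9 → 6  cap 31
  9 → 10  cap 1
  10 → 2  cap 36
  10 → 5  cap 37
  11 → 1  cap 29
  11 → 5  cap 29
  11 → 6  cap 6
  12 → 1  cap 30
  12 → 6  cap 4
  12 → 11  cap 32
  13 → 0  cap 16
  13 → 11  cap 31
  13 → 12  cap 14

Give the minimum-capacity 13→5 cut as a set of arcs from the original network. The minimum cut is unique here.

Min-cut arcs: {(11,5), (11,6), (12,6), (13,0)} (total capacity 55)

augment #1: 13→11→5 push 29
augment #2: 13→0→3→5 push 5
augment #3: 13→0→3→10→5 push 10
augment #4: 13→0→9→4→5 push 1
augment #5: 13→11→6→3→10→5 push 2
augment #6: 13→12→6→3→10→5 push 4
augment #7: 13→12→11→6→3→10→5 push 4
max flow = 55; residual-reachable set from 13 gives S-side
cut edges (S→T): {(11,5), (11,6), (12,6), (13,0)} total cap 55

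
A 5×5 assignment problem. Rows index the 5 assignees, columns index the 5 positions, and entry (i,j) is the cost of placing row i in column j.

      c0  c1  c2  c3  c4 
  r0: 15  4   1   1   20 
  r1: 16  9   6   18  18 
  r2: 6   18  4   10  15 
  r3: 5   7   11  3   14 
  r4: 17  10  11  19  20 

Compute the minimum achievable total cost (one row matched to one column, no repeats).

Minimum assignment cost: 37

one of 2 optimal assignments: row0→col3 (cost 1), row1→col2 (cost 6), row2→col0 (cost 6), row3→col4 (cost 14), row4→col1 (cost 10)
total = 1 + 6 + 6 + 14 + 10 = 37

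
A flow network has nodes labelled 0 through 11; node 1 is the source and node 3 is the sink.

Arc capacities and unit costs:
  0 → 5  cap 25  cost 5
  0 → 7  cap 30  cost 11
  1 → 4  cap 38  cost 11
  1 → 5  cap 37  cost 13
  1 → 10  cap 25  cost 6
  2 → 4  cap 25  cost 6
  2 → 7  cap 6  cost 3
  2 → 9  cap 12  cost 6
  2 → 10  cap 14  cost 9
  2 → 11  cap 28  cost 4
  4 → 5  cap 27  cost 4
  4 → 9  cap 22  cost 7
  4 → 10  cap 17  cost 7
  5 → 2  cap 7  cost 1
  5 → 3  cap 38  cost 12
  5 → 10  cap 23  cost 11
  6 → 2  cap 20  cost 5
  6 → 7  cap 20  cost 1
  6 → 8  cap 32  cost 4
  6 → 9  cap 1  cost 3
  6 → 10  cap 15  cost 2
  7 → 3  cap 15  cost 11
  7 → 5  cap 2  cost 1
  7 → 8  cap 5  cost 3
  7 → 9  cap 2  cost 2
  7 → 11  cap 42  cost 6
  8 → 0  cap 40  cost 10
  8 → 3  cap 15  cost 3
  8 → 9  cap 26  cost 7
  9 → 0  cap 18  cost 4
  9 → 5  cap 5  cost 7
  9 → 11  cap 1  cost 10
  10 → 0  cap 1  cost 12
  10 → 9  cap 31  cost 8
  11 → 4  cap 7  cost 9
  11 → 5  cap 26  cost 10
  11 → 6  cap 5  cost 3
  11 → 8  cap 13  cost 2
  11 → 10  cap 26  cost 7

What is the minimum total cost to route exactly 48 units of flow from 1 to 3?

shortest-cost path #1: 1→5→2→7→8→3 push 5 @ unit cost 23 (adds 115)
shortest-cost path #2: 1→5→2→11→8→3 push 2 @ unit cost 23 (adds 46)
shortest-cost path #3: 1→5→3 push 30 @ unit cost 25 (adds 750)
shortest-cost path #4: 1→4→5→3 push 8 @ unit cost 27 (adds 216)
shortest-cost path #5: 1→10→9→11→8→3 push 1 @ unit cost 29 (adds 29)
shortest-cost path #6: 1→10→0→7→2→11→8→3 push 1 @ unit cost 35 (adds 35)
shortest-cost path #7: 1→10→9→0→7→2→11→8→3 push 1 @ unit cost 35 (adds 35)
total cost = 1226

Minimum cost for 48 units: 1226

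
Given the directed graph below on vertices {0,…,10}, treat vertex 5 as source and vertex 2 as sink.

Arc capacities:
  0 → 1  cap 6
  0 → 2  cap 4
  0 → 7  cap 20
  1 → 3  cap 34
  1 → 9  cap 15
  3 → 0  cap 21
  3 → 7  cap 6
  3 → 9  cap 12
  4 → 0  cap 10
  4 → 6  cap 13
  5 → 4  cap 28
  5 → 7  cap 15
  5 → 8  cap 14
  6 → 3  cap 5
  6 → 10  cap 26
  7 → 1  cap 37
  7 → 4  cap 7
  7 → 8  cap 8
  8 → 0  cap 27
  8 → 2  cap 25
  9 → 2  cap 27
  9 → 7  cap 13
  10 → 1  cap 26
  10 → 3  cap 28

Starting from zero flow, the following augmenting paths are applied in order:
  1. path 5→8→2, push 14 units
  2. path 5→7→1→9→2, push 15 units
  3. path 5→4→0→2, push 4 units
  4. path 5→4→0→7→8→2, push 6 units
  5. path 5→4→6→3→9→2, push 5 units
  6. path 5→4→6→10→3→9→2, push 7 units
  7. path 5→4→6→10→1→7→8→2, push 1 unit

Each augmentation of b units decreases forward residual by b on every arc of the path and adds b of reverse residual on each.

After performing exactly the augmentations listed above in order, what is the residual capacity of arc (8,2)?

after path 1 (5→8→2, push 14): res(8,2)=11
after path 2 (5→7→1→9→2, push 15): res(8,2)=11
after path 3 (5→4→0→2, push 4): res(8,2)=11
after path 4 (5→4→0→7→8→2, push 6): res(8,2)=5
after path 5 (5→4→6→3→9→2, push 5): res(8,2)=5
after path 6 (5→4→6→10→3→9→2, push 7): res(8,2)=5
after path 7 (5→4→6→10→1→7→8→2, push 1): res(8,2)=4

Residual capacity of (8,2): 4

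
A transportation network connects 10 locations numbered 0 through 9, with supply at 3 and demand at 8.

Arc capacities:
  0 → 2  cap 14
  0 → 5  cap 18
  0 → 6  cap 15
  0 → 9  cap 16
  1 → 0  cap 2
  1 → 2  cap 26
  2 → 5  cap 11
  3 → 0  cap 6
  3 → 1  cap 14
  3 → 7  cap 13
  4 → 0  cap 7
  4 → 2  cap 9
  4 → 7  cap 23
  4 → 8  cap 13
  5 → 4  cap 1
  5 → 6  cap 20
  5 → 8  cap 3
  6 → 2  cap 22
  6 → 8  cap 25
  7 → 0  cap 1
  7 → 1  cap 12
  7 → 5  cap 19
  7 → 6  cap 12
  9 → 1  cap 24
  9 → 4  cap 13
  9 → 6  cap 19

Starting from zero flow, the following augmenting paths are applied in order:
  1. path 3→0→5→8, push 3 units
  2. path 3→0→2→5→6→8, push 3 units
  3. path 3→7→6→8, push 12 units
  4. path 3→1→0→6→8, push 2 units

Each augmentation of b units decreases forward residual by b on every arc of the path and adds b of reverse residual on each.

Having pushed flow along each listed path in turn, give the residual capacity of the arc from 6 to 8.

Residual capacity of (6,8): 8

after path 1 (3→0→5→8, push 3): res(6,8)=25
after path 2 (3→0→2→5→6→8, push 3): res(6,8)=22
after path 3 (3→7→6→8, push 12): res(6,8)=10
after path 4 (3→1→0→6→8, push 2): res(6,8)=8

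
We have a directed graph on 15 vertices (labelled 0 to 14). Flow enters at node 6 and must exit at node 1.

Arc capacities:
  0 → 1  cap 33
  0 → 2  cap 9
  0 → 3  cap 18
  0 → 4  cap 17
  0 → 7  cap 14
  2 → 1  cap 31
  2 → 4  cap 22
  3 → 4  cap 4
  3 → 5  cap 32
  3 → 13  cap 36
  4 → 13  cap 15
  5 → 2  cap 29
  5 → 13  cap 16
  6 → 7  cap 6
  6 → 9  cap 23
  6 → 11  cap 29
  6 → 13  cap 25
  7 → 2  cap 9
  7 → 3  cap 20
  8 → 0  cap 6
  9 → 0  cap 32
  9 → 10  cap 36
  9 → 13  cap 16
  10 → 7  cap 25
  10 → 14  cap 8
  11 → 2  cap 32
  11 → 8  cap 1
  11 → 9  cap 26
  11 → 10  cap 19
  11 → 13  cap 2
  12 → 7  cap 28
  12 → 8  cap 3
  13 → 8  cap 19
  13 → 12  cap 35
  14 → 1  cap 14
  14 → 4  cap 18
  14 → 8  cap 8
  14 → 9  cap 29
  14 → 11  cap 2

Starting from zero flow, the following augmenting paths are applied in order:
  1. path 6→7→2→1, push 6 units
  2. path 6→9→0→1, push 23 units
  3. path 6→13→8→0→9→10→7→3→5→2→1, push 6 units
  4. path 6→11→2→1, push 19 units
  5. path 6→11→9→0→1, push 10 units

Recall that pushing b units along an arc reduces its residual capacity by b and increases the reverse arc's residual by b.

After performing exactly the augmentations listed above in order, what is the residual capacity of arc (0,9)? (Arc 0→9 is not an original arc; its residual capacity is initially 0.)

after path 1 (6→7→2→1, push 6): res(0,9)=0
after path 2 (6→9→0→1, push 23): res(0,9)=23
after path 3 (6→13→8→0→9→10→7→3→5→2→1, push 6): res(0,9)=17
after path 4 (6→11→2→1, push 19): res(0,9)=17
after path 5 (6→11→9→0→1, push 10): res(0,9)=27

Residual capacity of (0,9): 27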